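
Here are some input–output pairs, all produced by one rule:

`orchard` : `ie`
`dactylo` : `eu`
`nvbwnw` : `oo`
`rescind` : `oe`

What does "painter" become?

The rule is to shift every letter 1 place forward in the alphabet (wrapping around), then keep only the vowels.
Starting from "painter": after the first operation, "qbjoufs"; after the second, "ou".
(Check on "nvbwnw": → "owcxox" → "oo" ✓)

ou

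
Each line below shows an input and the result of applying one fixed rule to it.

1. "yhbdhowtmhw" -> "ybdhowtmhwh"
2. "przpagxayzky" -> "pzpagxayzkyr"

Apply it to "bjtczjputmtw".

The transformation: move the first character to the end, then swap the first and last characters.
Working it through for "bjtczjputmtw": intermediate "jtczjputmtwb", final "btczjputmtwj".

btczjputmtwj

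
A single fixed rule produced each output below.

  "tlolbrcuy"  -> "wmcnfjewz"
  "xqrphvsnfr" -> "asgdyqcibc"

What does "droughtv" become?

frsegocz

In each case the input is transformed by: move the first 3 characters to the end (rotate left by 3), then shift every letter 11 places forward in the alphabet (wrapping around).
Applying both steps to "droughtv": "ughtvdro", then "frsegocz".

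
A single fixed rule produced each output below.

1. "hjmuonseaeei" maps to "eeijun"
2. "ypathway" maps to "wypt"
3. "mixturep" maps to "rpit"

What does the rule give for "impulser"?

srmu

Looking at the pairs, the operation is to keep every other character starting from the second (positions 2nd, 4th, 6th, ...), then swap the front and back halves of the string.
For "impulser", step one produces "musr"; step two turns that into "srmu".
(Check on "mixturep": → "itrp" → "rpit" ✓)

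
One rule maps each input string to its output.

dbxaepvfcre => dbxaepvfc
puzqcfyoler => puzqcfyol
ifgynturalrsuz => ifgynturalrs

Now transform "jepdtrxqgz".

jepdtrxq

Rule — delete the last 2 characters.
Applying that to "jepdtrxqgz" gives "jepdtrxq".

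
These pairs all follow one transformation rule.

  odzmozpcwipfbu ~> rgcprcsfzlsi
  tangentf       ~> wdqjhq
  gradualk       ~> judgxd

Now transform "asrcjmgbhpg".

The transformation: shift every letter 3 places forward in the alphabet (wrapping around), then delete the last 2 characters.
Applying both steps to "asrcjmgbhpg": "dvufmpjeksj", then "dvufmpjek".

dvufmpjek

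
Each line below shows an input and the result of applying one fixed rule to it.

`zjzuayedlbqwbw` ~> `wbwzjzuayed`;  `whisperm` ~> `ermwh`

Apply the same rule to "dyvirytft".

Rule — move the last 3 characters to the front (rotate right by 3), then delete the last 3 characters.
"dyvirytft" → "tftdyviry" → "tftdyv".

tftdyv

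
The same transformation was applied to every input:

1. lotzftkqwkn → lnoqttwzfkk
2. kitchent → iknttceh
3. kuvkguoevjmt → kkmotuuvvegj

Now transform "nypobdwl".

nopwybdl

The transformation: sort the characters into alphabetical order, then move the first 3 characters to the end (rotate left by 3).
Working it through for "nypobdwl": intermediate "bdlnopwy", final "nopwybdl".
(Check on "kitchent": → "cehikntt" → "iknttceh" ✓)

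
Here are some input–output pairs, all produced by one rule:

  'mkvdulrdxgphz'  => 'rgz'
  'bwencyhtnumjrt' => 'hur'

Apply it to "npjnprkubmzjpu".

kmp

Each output is the input with this applied: keep one character in every 3, starting at position 1 (positions 1st, 4th, 7th, ...), then keep only the last 3 characters.
"npjnprkubmzjpu" → "nnkmp" → "kmp".
(Check on "bwencyhtnumjrt": → "bnhur" → "hur" ✓)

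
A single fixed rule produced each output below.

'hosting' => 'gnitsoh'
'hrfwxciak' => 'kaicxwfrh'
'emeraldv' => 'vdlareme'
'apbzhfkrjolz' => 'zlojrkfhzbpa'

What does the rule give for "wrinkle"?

elknirw

In each case the input is transformed by: reverse the string.
"wrinkle" → "elknirw".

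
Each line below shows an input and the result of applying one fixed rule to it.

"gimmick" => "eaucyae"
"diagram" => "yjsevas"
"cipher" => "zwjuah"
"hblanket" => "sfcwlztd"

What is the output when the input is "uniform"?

Each output is the input with this applied: shift every letter 8 places backward in the alphabet (wrapping around), then move the first 3 characters to the end (rotate left by 3).
So "uniform" becomes "xgjemfa".

xgjemfa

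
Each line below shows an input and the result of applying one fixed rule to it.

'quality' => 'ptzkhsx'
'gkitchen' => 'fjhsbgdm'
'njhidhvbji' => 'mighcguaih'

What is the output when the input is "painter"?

In each case the input is transformed by: shift every letter 1 place backward in the alphabet (wrapping around).
Doing the same to "painter": "ozhmsdq".

ozhmsdq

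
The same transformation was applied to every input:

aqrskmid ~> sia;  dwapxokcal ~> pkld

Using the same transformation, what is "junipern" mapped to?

irj

The pattern: keep one character in every 3, starting at position 1 (positions 1st, 4th, 7th, ...), then move the first character to the end.
Applying that to "junipern" gives "irj".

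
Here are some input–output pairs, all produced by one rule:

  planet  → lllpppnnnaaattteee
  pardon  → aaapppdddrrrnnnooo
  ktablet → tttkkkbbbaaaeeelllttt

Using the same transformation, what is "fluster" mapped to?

The rule is to swap each adjacent pair of characters (1↔2, 3↔4, ...), then repeat every character 3 times.
On "fluster": the first step gives "lfsuetr", and the second then gives "lllfffsssuuueeetttrrr".

lllfffsssuuueeetttrrr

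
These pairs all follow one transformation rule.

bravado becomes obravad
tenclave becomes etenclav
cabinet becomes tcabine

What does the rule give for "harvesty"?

The pattern: move the last character to the front.
Doing the same to "harvesty": "yharvest".

yharvest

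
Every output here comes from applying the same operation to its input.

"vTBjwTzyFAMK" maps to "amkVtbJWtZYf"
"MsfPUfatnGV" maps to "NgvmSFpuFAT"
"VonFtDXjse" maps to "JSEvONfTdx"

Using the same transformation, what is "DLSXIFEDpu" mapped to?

dPUdlsxife

The pattern: move the last 3 characters to the front (rotate right by 3), then flip the case of every letter.
For "DLSXIFEDpu", step one produces "DpuDLSXIFE"; step two turns that into "dPUdlsxife".
(Check on "VonFtDXjse": → "jseVonFtDX" → "JSEvONfTdx" ✓)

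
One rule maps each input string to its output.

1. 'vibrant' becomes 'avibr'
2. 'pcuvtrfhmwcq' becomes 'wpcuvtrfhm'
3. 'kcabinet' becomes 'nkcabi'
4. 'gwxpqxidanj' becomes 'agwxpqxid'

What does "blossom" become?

sblos

In each case the input is transformed by: delete the last 2 characters, then move the last character to the front.
On "blossom": the first step gives "bloss", and the second then gives "sblos".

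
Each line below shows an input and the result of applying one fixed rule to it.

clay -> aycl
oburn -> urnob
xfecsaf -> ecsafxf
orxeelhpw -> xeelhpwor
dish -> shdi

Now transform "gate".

What's happening: move the first 2 characters to the end (rotate left by 2).
For "gate" the result is "tega".

tega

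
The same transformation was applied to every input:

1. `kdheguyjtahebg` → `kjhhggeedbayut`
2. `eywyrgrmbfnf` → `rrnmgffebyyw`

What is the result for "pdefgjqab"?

gfedbaqpj

In each case the input is transformed by: sort the characters into reverse alphabetical order, then move the first 3 characters to the end (rotate left by 3).
Starting from "pdefgjqab": after the first operation, "qpjgfedba"; after the second, "gfedbaqpj".
(Check on "eywyrgrmbfnf": → "yywrrnmgffeb" → "rrnmgffebyyw" ✓)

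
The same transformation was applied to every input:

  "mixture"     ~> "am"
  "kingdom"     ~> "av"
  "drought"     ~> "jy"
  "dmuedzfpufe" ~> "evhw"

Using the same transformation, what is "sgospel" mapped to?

yh

Each output is the input with this applied: keep one character in every 3, starting at position 2 (positions 2nd, 5th, 8th, ...), then shift every letter 8 places backward in the alphabet (wrapping around).
For "sgospel", step one produces "gp"; step two turns that into "yh".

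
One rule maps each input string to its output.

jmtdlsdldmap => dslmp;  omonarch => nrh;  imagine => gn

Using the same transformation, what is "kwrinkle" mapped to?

ike

The rule is to delete the first 2 characters, then keep every other character starting from the second (positions 2nd, 4th, 6th, ...).
"kwrinkle" → "rinkle" → "ike".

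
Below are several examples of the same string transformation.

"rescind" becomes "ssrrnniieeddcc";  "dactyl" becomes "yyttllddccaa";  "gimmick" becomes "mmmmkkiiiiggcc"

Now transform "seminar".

What's happening: double every character, then sort the characters into reverse alphabetical order.
"seminar" → "sseemmiinnaarr" → "ssrrnnmmiieeaa".
(Check on "gimmick": → "ggiimmmmiicckk" → "mmmmkkiiiiggcc" ✓)

ssrrnnmmiieeaa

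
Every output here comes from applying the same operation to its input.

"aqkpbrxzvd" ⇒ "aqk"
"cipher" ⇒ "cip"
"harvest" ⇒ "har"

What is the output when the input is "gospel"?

Rule — keep only the first 3 characters.
"gospel" → "gos".

gos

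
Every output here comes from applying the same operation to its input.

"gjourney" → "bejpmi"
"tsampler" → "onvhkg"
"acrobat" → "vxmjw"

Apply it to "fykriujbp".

atfmdpe

The pattern: shift every letter 5 places backward in the alphabet (wrapping around), then delete the last 2 characters.
Applying both steps to "fykriujbp": "atfmdpewk", then "atfmdpe".
(Check on "tsampler": → "onvhkgzm" → "onvhkg" ✓)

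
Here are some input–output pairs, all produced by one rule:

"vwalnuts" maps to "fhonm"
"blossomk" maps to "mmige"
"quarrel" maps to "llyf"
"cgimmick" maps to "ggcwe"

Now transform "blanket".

heyn

Looking at the pairs, the operation is to delete the first 3 characters, then shift every letter 6 places backward in the alphabet (wrapping around).
Starting from "blanket": after the first operation, "nket"; after the second, "heyn".
(Check on "cgimmick": → "mmick" → "ggcwe" ✓)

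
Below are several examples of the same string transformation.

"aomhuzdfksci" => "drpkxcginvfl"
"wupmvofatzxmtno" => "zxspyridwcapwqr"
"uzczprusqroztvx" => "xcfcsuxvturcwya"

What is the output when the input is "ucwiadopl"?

xfzldgrso

Rule — shift every letter 3 places forward in the alphabet (wrapping around).
Doing the same to "ucwiadopl": "xfzldgrso".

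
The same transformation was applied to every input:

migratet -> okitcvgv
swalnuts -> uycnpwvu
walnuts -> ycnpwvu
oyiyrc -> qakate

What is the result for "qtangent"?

svcpigpv

The transformation: shift every letter 2 places forward in the alphabet (wrapping around).
"qtangent" → "svcpigpv".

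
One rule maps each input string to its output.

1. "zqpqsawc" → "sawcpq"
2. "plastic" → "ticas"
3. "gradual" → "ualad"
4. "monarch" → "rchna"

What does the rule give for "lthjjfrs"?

jfrshj

The rule is to delete the first 2 characters, then move the first 2 characters to the end (rotate left by 2).
For "lthjjfrs" the result is "jfrshj".
(Check on "monarch": → "narch" → "rchna" ✓)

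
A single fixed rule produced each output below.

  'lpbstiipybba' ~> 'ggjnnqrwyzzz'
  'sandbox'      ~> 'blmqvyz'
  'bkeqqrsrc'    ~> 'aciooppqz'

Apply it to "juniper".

What's happening: shift every letter 2 places backward in the alphabet (wrapping around), then sort the characters into alphabetical order.
"juniper" → "hslgncp" → "cghlnps".

cghlnps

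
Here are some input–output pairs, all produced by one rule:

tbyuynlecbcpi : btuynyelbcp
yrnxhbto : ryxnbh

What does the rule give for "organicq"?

roagin

Looking at the pairs, the operation is to swap each adjacent pair of characters (1↔2, 3↔4, ...), then delete the last 2 characters.
For "organicq", step one produces "roaginqc"; step two turns that into "roagin".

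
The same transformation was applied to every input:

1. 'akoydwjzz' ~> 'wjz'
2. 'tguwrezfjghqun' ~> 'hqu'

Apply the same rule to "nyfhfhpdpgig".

The pattern: delete the last character, then keep only the last 3 characters.
"nyfhfhpdpgig" → "pgi".
(Check on "akoydwjzz": → "akoydwjz" → "wjz" ✓)

pgi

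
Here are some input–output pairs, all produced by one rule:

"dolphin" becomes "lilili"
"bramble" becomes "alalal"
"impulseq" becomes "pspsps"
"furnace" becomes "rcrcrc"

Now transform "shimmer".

ieieie

Looking at the pairs, the operation is to keep one character in every 3, starting at position 3 (positions 3rd, 6th, 9th, ...), then write the whole string 3 times in a row.
Working it through for "shimmer": intermediate "ie", final "ieieie".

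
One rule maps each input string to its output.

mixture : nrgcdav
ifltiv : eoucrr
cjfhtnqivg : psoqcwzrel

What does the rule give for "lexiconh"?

Rule — shift every letter 9 places forward in the alphabet (wrapping around), then swap the first and last characters.
Applying both steps to "lexiconh": "ungrlxwq", then "qngrlxwu".
(Check on "cjfhtnqivg": → "lsoqcwzrep" → "psoqcwzrel" ✓)

qngrlxwu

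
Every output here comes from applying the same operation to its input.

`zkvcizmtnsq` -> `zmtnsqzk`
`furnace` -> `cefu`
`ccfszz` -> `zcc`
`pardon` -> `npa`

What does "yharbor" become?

Looking at the pairs, the operation is to move the first 2 characters to the end (rotate left by 2), then delete the first 3 characters.
For "yharbor", step one produces "arboryh"; step two turns that into "oryh".

oryh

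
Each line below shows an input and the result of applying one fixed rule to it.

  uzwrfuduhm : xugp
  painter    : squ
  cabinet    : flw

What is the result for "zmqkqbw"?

What's happening: shift every letter 3 places forward in the alphabet (wrapping around), then keep one character in every 3, starting at position 1 (positions 1st, 4th, 7th, ...).
Working it through for "zmqkqbw": intermediate "cptntez", final "cnz".

cnz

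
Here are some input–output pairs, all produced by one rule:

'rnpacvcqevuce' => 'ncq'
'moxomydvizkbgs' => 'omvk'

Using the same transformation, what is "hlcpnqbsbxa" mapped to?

The pattern: delete the last 3 characters, then keep one character in every 3, starting at position 2 (positions 2nd, 5th, 8th, ...).
"hlcpnqbsbxa" → "hlcpnqbs" → "lns".

lns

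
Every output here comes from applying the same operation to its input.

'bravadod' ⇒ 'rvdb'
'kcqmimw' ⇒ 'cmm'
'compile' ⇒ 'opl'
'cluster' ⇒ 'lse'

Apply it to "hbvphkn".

bpk

Rule — swap the first and last characters, then keep every other character starting from the second (positions 2nd, 4th, 6th, ...).
For "hbvphkn", step one produces "nbvphkh"; step two turns that into "bpk".
(Check on "bravadod": → "dravadob" → "rvdb" ✓)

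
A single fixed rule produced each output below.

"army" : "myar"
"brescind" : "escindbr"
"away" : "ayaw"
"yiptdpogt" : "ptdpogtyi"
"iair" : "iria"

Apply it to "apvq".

vqap

Rule — move the first 2 characters to the end (rotate left by 2).
On "apvq" that produces "vqap".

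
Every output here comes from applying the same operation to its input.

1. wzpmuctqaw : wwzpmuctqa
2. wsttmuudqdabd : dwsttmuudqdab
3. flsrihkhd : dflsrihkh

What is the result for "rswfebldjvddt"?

What's happening: move the last character to the front.
So "rswfebldjvddt" becomes "trswfebldjvdd".

trswfebldjvdd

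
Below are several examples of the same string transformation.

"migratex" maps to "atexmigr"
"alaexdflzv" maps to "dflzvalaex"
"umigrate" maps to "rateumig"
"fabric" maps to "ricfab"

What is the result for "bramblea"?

Rule — swap the front and back halves of the string.
Applying that to "bramblea" gives "bleabram".

bleabram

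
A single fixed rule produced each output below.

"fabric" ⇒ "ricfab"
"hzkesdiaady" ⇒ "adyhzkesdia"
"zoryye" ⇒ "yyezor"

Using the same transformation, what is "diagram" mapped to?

ramdiag

The transformation: move the last 3 characters to the front (rotate right by 3).
"diagram" → "ramdiag".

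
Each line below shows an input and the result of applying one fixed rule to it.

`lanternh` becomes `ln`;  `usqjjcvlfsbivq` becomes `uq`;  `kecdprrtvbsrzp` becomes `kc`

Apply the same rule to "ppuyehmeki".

pu

The rule is to keep every other character starting from the first (positions 1st, 3rd, 5th, ...), then keep only the first 2 characters.
Working it through for "ppuyehmeki": intermediate "puemk", final "pu".
(Check on "usqjjcvlfsbivq": → "uqjvfbv" → "uq" ✓)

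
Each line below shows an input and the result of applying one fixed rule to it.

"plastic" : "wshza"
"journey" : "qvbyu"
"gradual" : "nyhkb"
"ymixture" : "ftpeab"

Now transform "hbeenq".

oill

Rule — delete the last 2 characters, then shift every letter 7 places forward in the alphabet (wrapping around).
Applying both steps to "hbeenq": "hbee", then "oill".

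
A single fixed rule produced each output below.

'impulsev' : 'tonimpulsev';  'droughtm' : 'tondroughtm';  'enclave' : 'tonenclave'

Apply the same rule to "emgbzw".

tonemgbzw

The rule is to prepend "ton".
For "emgbzw" the result is "tonemgbzw".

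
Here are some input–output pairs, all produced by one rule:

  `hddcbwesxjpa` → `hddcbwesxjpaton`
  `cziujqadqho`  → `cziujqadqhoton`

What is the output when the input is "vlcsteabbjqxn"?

The transformation: append "ton".
On "vlcsteabbjqxn" that produces "vlcsteabbjqxnton".

vlcsteabbjqxnton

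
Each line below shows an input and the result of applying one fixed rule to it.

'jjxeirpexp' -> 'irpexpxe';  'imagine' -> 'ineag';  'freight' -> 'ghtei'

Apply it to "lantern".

ernnt

Each output is the input with this applied: delete the first 2 characters, then move the first 2 characters to the end (rotate left by 2).
Starting from "lantern": after the first operation, "ntern"; after the second, "ernnt".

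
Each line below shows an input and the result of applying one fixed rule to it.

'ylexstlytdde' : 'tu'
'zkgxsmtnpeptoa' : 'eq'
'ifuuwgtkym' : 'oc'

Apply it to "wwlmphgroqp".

Looking at the pairs, the operation is to shift every letter 10 places backward in the alphabet (wrapping around), then keep only the last 2 characters.
For "wwlmphgroqp", step one produces "mmbcfxwhegf"; step two turns that into "gf".
(Check on "ylexstlytdde": → "obunijbojttu" → "tu" ✓)

gf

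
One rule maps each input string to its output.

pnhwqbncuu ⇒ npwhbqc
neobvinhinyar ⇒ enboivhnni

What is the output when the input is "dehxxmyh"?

edxhm

What's happening: swap each adjacent pair of characters (1↔2, 3↔4, ...), then delete the last 3 characters.
So "dehxxmyh" becomes "edxhm".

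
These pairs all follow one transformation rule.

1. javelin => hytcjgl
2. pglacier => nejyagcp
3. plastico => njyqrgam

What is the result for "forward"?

dmpuypb

Looking at the pairs, the operation is to shift every letter 2 places backward in the alphabet (wrapping around).
"forward" → "dmpuypb".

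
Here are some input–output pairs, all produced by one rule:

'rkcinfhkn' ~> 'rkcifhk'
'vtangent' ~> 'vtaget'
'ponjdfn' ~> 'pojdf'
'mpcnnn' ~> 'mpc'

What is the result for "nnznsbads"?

The rule is to remove every "n".
So "nnznsbads" becomes "zsbads".

zsbads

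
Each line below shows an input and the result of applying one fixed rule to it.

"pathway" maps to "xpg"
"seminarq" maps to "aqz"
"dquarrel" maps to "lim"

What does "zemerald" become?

Each output is the input with this applied: keep one character in every 3, starting at position 1 (positions 1st, 4th, 7th, ...), then shift every letter 8 places forward in the alphabet (wrapping around).
Working it through for "zemerald": intermediate "zel", final "hmt".

hmt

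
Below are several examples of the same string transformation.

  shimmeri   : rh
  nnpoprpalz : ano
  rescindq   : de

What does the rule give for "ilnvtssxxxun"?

The rule is to swap the front and back halves of the string, then keep one character in every 3, starting at position 3 (positions 3rd, 6th, 9th, ...).
On "ilnvtssxxxun" that produces "xnns".
(Check on "rescindq": → "indqresc" → "de" ✓)

xnns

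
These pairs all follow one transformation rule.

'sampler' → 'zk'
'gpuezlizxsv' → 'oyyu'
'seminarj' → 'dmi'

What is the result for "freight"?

qf

In each case the input is transformed by: shift every letter 1 place backward in the alphabet (wrapping around), then keep one character in every 3, starting at position 2 (positions 2nd, 5th, 8th, ...).
Doing the same to "freight": "qf".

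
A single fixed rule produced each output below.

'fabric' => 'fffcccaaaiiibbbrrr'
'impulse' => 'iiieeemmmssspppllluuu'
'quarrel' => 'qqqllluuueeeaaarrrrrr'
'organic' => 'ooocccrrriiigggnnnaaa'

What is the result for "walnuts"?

wwwsssaaatttllluuunnn

Looking at the pairs, the operation is to take characters alternately from the front and the back (1st, last, 2nd, 2nd-last, ...), then repeat every character 3 times.
Starting from "walnuts": after the first operation, "wsatlun"; after the second, "wwwsssaaatttllluuunnn".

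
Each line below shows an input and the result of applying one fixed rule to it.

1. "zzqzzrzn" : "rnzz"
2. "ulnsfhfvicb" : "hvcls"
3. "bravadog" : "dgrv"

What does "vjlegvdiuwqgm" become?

viwgje

The rule is to keep every other character starting from the second (positions 2nd, 4th, 6th, ...), then move the first 2 characters to the end (rotate left by 2).
On "vjlegvdiuwqgm": the first step gives "jeviwg", and the second then gives "viwgje".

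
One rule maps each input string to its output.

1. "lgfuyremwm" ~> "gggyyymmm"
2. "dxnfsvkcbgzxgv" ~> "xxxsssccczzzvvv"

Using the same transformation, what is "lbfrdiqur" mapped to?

bbbddduuu

Looking at the pairs, the operation is to keep one character in every 3, starting at position 2 (positions 2nd, 5th, 8th, ...), then repeat every character 3 times.
Working it through for "lbfrdiqur": intermediate "bdu", final "bbbddduuu".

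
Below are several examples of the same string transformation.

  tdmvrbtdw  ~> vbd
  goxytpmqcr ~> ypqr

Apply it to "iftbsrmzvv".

brzv

The pattern: delete the first 3 characters, then keep every other character starting from the first (positions 1st, 3rd, 5th, ...).
Starting from "iftbsrmzvv": after the first operation, "bsrmzvv"; after the second, "brzv".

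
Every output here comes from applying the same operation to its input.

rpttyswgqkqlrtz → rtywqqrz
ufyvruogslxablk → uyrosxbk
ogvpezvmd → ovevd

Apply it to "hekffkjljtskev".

Looking at the pairs, the operation is to keep every other character starting from the first (positions 1st, 3rd, 5th, ...).
So "hekffkjljtskev" becomes "hkfjjse".

hkfjjse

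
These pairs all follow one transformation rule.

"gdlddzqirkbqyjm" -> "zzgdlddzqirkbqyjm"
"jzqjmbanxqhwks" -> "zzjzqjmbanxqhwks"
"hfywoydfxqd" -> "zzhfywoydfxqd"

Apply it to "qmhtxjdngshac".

Looking at the pairs, the operation is to prepend "zz".
Doing the same to "qmhtxjdngshac": "zzqmhtxjdngshac".

zzqmhtxjdngshac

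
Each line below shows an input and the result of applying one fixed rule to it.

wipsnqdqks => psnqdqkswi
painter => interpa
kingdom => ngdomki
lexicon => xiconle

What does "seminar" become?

minarse

The rule is to move the first 2 characters to the end (rotate left by 2).
So "seminar" becomes "minarse".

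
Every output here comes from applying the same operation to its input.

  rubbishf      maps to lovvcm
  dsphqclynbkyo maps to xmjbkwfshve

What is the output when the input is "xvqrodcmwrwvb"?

rpklixwgqlq

In each case the input is transformed by: shift every letter 6 places backward in the alphabet (wrapping around), then delete the last 2 characters.
On "xvqrodcmwrwvb" that produces "rpklixwgqlq".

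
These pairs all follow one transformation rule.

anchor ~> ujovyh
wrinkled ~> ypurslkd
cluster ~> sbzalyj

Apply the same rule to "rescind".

lzjpuky

Rule — move the first character to the end, then shift every letter 7 places forward in the alphabet (wrapping around).
Working it through for "rescind": intermediate "escindr", final "lzjpuky".
(Check on "cluster": → "lusterc" → "sbzalyj" ✓)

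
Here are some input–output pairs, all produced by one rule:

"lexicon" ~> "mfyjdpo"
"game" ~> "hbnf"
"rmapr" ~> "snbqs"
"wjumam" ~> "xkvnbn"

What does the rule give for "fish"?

What's happening: shift every letter 1 place forward in the alphabet (wrapping around).
"fish" → "gjti".

gjti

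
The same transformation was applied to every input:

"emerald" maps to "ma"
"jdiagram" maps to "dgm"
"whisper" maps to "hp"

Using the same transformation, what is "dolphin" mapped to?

oh

What's happening: keep one character in every 3, starting at position 2 (positions 2nd, 5th, 8th, ...).
On "dolphin" that produces "oh".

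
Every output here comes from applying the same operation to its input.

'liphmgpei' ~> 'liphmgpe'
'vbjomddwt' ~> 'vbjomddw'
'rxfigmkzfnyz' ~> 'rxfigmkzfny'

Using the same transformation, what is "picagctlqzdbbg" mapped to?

Each output is the input with this applied: delete the last character.
"picagctlqzdbbg" → "picagctlqzdbb".

picagctlqzdbb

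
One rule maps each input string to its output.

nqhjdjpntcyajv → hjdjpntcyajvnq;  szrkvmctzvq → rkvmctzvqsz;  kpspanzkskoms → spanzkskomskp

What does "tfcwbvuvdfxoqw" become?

Each output is the input with this applied: move the first 2 characters to the end (rotate left by 2).
"tfcwbvuvdfxoqw" → "cwbvuvdfxoqwtf".

cwbvuvdfxoqwtf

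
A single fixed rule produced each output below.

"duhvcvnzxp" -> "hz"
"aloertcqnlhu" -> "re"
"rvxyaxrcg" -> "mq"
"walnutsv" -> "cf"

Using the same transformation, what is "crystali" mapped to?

vs

The rule is to shift every letter 10 places forward in the alphabet (wrapping around), then keep only the last 2 characters.
For "crystali", step one produces "mbicdkvs"; step two turns that into "vs".
(Check on "walnutsv": → "gkvxedcf" → "cf" ✓)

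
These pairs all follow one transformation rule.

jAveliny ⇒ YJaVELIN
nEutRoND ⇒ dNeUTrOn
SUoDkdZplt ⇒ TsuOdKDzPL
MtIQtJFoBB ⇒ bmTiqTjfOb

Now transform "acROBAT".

tACroba

In each case the input is transformed by: move the last character to the front, then flip the case of every letter.
Starting from "acROBAT": after the first operation, "TacROBA"; after the second, "tACroba".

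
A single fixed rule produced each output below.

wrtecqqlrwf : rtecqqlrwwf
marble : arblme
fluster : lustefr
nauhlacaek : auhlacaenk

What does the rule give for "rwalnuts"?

walnutrs

The pattern: swap the first and last characters, then move the first character to the end.
For "rwalnuts", step one produces "swalnutr"; step two turns that into "walnutrs".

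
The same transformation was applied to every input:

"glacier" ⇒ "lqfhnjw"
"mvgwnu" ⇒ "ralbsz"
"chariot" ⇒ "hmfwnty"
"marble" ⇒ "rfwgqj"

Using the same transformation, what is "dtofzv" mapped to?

Looking at the pairs, the operation is to shift every letter 5 places forward in the alphabet (wrapping around).
Doing the same to "dtofzv": "iytkea".

iytkea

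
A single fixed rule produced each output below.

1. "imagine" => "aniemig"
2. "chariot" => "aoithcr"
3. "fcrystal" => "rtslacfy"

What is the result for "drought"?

The rule is to swap each adjacent pair of characters (1↔2, 3↔4, ...), then move the first 3 characters to the end (rotate left by 3).
For "drought", step one produces "rduohgt"; step two turns that into "ohgtrdu".
(Check on "imagine": → "miganie" → "aniemig" ✓)

ohgtrdu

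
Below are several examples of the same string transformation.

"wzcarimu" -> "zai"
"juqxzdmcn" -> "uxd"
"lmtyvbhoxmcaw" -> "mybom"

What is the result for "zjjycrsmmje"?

jyrm

Looking at the pairs, the operation is to keep every other character starting from the second (positions 2nd, 4th, 6th, ...), then delete the last character.
Working it through for "zjjycrsmmje": intermediate "jyrmj", final "jyrm".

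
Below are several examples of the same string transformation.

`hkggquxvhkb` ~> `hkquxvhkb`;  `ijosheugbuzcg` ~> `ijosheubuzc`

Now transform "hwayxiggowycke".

Rule — remove every "g".
"hwayxiggowycke" → "hwayxiowycke".

hwayxiowycke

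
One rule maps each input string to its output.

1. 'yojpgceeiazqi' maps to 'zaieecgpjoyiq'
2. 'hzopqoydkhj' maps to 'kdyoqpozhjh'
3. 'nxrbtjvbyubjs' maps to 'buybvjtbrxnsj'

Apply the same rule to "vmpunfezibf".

izefnupmvfb

In each case the input is transformed by: reverse the string, then move the first 2 characters to the end (rotate left by 2).
Starting from "vmpunfezibf": after the first operation, "fbizefnupmv"; after the second, "izefnupmvfb".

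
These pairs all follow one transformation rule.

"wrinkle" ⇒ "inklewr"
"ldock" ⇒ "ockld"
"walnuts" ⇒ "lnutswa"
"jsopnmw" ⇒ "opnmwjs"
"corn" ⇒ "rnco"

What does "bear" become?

Looking at the pairs, the operation is to move the first 2 characters to the end (rotate left by 2).
On "bear" that produces "arbe".

arbe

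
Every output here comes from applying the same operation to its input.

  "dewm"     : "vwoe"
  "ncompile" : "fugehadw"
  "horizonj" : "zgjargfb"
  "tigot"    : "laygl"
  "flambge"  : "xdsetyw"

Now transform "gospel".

ygkhwd

What's happening: shift every letter 8 places backward in the alphabet (wrapping around).
Applying that to "gospel" gives "ygkhwd".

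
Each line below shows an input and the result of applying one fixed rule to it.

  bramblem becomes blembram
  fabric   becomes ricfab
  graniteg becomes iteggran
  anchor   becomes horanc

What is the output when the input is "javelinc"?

lincjave

The transformation: swap the front and back halves of the string.
For "javelinc" the result is "lincjave".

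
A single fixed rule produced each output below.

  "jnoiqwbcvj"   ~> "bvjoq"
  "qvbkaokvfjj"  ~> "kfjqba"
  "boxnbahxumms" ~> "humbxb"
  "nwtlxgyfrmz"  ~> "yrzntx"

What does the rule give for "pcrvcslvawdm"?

ladprc

What's happening: keep every other character starting from the first (positions 1st, 3rd, 5th, ...), then move the first 3 characters to the end (rotate left by 3).
"pcrvcslvawdm" → "prclad" → "ladprc".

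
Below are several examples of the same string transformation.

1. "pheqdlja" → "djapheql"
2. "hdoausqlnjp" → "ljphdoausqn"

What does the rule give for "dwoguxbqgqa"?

qqadwoguxbg

Looking at the pairs, the operation is to move the last 3 characters to the front (rotate right by 3), then swap the first and last characters.
"dwoguxbqgqa" → "qqadwoguxbg".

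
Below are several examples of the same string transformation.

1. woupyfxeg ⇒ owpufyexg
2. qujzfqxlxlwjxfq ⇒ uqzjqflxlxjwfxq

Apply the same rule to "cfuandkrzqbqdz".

fcaudnrkqzqbzd

The rule is to swap each adjacent pair of characters (1↔2, 3↔4, ...).
So "cfuandkrzqbqdz" becomes "fcaudnrkqzqbzd".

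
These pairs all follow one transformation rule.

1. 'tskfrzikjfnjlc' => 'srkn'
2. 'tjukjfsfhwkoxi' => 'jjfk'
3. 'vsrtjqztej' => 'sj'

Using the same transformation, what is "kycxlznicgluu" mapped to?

The rule is to delete the last 3 characters, then keep one character in every 3, starting at position 2 (positions 2nd, 5th, 8th, ...).
For "kycxlznicgluu", step one produces "kycxlznicg"; step two turns that into "yli".

yli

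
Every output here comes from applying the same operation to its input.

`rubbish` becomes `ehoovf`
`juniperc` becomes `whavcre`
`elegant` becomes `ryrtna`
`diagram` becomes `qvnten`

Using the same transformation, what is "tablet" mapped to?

gnoyr

The pattern: delete the last character, then shift every letter 13 places forward in the alphabet (wrapping around) — i.e. ROT13.
"tablet" → "table" → "gnoyr".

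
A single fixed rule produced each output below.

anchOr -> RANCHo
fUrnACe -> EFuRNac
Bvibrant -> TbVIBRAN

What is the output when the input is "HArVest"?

Looking at the pairs, the operation is to flip the case of every letter, then move the last character to the front.
"HArVest" → "haRvEST" → "ThaRvES".
(Check on "anchOr": → "ANCHoR" → "RANCHo" ✓)

ThaRvES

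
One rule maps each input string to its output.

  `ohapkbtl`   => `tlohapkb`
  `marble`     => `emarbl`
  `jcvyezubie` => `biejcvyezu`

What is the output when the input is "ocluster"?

eroclust

What's happening: move the first 2 characters to the end (rotate left by 2), then swap the front and back halves of the string.
Starting from "ocluster": after the first operation, "lusteroc"; after the second, "eroclust".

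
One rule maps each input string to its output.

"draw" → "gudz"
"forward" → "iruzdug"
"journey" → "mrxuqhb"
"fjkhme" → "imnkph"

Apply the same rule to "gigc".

jljf

The rule is to shift every letter 3 places forward in the alphabet (wrapping around).
Applying that to "gigc" gives "jljf".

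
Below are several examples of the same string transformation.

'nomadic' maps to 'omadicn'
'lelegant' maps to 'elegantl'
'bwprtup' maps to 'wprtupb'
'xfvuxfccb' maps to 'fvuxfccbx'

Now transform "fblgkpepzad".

blgkpepzadf

The transformation: move the first character to the end.
So "fblgkpepzad" becomes "blgkpepzadf".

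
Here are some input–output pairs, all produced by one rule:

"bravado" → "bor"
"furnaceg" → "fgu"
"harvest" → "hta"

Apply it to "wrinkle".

wer

Rule — take characters alternately from the front and the back (1st, last, 2nd, 2nd-last, ...), then keep only the first 3 characters.
On "wrinkle": the first step gives "werlikn", and the second then gives "wer".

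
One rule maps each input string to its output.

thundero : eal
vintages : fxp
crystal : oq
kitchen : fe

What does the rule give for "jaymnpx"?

In each case the input is transformed by: keep one character in every 3, starting at position 2 (positions 2nd, 5th, 8th, ...), then shift every letter 3 places backward in the alphabet (wrapping around).
Doing the same to "jaymnpx": "xk".
(Check on "kitchen": → "ih" → "fe" ✓)

xk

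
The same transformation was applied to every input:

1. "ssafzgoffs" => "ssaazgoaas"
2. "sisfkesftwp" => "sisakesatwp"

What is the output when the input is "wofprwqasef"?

woaprwqasea

The rule is to replace every "f" with "a".
Applying that to "wofprwqasef" gives "woaprwqasea".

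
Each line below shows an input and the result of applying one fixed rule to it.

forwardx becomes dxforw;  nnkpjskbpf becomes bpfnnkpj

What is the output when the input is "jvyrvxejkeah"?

keahjvyrvx

Looking at the pairs, the operation is to swap the front and back halves of the string, then delete the first 2 characters.
"jvyrvxejkeah" → "ejkeahjvyrvx" → "keahjvyrvx".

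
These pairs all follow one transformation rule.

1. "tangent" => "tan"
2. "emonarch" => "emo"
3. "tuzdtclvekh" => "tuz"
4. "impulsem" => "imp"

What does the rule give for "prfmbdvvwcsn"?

prf

In each case the input is transformed by: keep only the first 3 characters.
Applying that to "prfmbdvvwcsn" gives "prf".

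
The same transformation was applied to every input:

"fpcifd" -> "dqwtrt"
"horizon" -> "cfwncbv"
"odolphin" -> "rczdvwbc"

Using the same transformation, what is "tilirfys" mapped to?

Looking at the pairs, the operation is to move the first character to the end, then shift every letter 12 places backward in the alphabet (wrapping around).
On "tilirfys": the first step gives "ilirfyst", and the second then gives "wzwftmgh".

wzwftmgh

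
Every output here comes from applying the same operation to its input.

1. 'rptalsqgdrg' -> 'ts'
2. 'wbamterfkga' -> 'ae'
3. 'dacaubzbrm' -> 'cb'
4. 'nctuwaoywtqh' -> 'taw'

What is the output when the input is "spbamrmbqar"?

In each case the input is transformed by: keep one character in every 3, starting at position 3 (positions 3rd, 6th, 9th, ...), then delete the last character.
Applying both steps to "spbamrmbqar": "brq", then "br".

br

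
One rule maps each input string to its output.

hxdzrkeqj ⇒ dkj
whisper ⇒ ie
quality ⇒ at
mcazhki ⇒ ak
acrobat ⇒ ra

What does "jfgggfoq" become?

gf

Looking at the pairs, the operation is to keep one character in every 3, starting at position 3 (positions 3rd, 6th, 9th, ...).
Applying that to "jfgggfoq" gives "gf".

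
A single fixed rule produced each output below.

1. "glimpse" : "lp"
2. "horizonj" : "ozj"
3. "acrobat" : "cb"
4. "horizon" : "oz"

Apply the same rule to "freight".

Each output is the input with this applied: keep one character in every 3, starting at position 2 (positions 2nd, 5th, 8th, ...).
For "freight" the result is "rg".

rg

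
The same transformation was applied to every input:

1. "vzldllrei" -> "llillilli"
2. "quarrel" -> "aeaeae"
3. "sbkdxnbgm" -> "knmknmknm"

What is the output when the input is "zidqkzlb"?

dzdzdz

The transformation: keep one character in every 3, starting at position 3 (positions 3rd, 6th, 9th, ...), then write the whole string 3 times in a row.
Working it through for "zidqkzlb": intermediate "dz", final "dzdzdz".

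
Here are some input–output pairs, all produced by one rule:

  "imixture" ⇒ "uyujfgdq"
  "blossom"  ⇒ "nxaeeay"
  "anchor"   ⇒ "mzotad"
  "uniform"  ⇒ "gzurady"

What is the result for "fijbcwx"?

The rule is to shift every letter 12 places forward in the alphabet (wrapping around).
On "fijbcwx" that produces "ruvnoij".

ruvnoij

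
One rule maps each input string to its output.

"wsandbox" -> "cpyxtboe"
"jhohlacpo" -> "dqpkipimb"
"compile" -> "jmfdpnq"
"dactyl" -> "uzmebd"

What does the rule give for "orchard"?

bsepsdi

In each case the input is transformed by: shift every letter 1 place forward in the alphabet (wrapping around), then move the last 3 characters to the front (rotate right by 3).
Applying that to "orchard" gives "bsepsdi".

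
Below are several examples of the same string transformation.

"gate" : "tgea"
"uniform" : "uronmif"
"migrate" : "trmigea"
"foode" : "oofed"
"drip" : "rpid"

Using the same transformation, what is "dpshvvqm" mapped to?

vvsqpmhd

Rule — sort the characters into reverse alphabetical order.
On "dpshvvqm" that produces "vvsqpmhd".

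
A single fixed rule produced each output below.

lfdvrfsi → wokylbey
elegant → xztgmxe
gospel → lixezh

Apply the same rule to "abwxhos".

What's happening: shift every letter 7 places backward in the alphabet (wrapping around), then move the first 2 characters to the end (rotate left by 2).
So "abwxhos" becomes "pqahltu".

pqahltu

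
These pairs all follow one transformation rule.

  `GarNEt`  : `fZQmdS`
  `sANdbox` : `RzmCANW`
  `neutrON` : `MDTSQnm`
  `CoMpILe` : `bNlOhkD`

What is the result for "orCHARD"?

NQbgzqc

The pattern: shift every letter 1 place backward in the alphabet (wrapping around), then flip the case of every letter.
For "orCHARD", step one produces "nqBGZQC"; step two turns that into "NQbgzqc".
(Check on "neutrON": → "mdtsqNM" → "MDTSQnm" ✓)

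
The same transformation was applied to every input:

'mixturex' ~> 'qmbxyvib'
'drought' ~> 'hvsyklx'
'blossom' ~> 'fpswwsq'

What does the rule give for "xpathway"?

What's happening: shift every letter 4 places forward in the alphabet (wrapping around).
For "xpathway" the result is "btexlaec".

btexlaec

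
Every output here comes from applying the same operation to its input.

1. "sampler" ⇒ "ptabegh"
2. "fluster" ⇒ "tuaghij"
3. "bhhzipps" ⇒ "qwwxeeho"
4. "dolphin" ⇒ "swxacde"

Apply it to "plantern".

The rule is to sort the characters into alphabetical order, then shift every letter 11 places backward in the alphabet (wrapping around).
Applying both steps to "plantern": "aelnnprt", then "ptaccegi".

ptaccegi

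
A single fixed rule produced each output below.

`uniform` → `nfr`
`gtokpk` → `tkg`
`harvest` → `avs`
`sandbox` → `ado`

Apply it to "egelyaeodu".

glaoe

Rule — swap the first and last characters, then keep every other character starting from the second (positions 2nd, 4th, 6th, ...).
"egelyaeodu" → "ugelyaeode" → "glaoe".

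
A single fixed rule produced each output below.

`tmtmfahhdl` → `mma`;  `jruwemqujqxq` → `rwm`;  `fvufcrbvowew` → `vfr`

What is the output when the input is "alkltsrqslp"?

lls

The transformation: keep every other character starting from the second (positions 2nd, 4th, 6th, ...), then keep only the first 3 characters.
"alkltsrqslp" → "llsql" → "lls".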